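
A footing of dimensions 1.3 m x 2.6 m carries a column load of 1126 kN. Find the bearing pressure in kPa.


A = 1.3 * 2.6 = 3.38 m^2
q = P / A = 1126 / 3.38
= 333.1361 kPa

333.1361 kPa


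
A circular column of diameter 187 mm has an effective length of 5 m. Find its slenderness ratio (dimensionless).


Radius of gyration r = d / 4 = 187 / 4 = 46.75 mm
L_eff = 5000.0 mm
Slenderness ratio = L / r = 5000.0 / 46.75 = 106.95 (dimensionless)

106.95 (dimensionless)


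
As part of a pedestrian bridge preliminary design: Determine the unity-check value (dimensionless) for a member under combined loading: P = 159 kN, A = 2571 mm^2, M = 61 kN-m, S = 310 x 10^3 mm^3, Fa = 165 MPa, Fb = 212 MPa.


f_a = P / A = 159000.0 / 2571 = 61.8436 MPa
f_b = M / S = 61000000.0 / 310000.0 = 196.7742 MPa
Ratio = f_a / Fa + f_b / Fb
= 61.8436 / 165 + 196.7742 / 212
= 1.303 (dimensionless)

1.303 (dimensionless)


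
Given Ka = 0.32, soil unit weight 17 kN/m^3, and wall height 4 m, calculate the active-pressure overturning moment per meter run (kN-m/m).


Pa = 0.5 * Ka * gamma * H^2
= 0.5 * 0.32 * 17 * 4^2
= 43.52 kN/m
Arm = H / 3 = 4 / 3 = 1.3333 m
Mo = Pa * arm = Pa * H / 3 = 43.52 * 4 / 3 = 58.0267 kN-m/m

58.0267 kN-m/m


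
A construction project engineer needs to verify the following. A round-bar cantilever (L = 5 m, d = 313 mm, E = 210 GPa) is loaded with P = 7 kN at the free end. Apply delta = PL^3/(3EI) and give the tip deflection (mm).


I = pi * d^4 / 64 = pi * 313^4 / 64 = 471137039.8 mm^4
L = 5000.0 mm, P = 7000.0 N, E = 210000.0 MPa
delta = P * L^3 / (3 * E * I)
= 7000.0 * 5000.0^3 / (3 * 210000.0 * 471137039.8)
= 2.948 mm

2.948 mm


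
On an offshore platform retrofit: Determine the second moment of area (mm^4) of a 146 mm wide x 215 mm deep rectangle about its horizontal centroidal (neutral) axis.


I = b * h^3 / 12
= 146 * 215^3 / 12
= 146 * 9938375 / 12
= 120916895.83 mm^4

120916895.83 mm^4


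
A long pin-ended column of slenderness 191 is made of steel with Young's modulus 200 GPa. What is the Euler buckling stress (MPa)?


sigma_cr = pi^2 * E / lambda^2
= 9.8696 * 200000.0 / 191^2
= 9.8696 * 200000.0 / 36481
= 54.1082 MPa

54.1082 MPa


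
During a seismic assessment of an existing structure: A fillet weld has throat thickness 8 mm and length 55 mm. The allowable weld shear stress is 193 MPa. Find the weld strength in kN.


Strength = throat * length * allowable stress
= 8 * 55 * 193 N
= 84920 N
= 84.92 kN

84.92 kN


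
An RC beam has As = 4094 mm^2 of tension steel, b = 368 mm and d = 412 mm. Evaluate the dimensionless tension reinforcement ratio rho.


rho = As / (b * d)
= 4094 / (368 * 412)
= 4094 / 151616
= 0.027002 (dimensionless)

0.027002 (dimensionless)


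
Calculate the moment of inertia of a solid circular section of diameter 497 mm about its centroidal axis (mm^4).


r = d / 2 = 497 / 2 = 248.5 mm
I = pi * r^4 / 4 = pi * 248.5^4 / 4
= 2994990530.91 mm^4

2994990530.91 mm^4


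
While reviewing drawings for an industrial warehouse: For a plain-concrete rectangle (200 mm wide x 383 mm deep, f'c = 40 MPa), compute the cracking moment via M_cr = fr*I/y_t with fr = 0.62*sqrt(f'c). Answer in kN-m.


fr = 0.62 * sqrt(40) = 0.62 * 6.3246 = 3.9212 MPa
I = 200 * 383^3 / 12 = 936364783.33 mm^4
y_t = 191.5 mm
M_cr = fr * I / y_t = 3.9212 * 936364783.33 / 191.5 N-mm
= 19.1733 kN-m

19.1733 kN-m


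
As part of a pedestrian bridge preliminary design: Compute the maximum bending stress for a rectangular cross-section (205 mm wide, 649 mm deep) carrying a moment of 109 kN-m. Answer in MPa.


I = b * h^3 / 12 = 205 * 649^3 / 12 = 4669890587.08 mm^4
y = h / 2 = 649 / 2 = 324.5 mm
M = 109 kN-m = 109000000.0 N-mm
sigma = M * y / I = 109000000.0 * 324.5 / 4669890587.08
= 7.57 MPa

7.57 MPa


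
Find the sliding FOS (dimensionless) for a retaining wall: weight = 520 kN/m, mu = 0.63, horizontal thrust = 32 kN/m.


Resisting force = mu * W = 0.63 * 520 = 327.6 kN/m
FOS = Resisting / Driving = 327.6 / 32
= 10.2375 (dimensionless)

10.2375 (dimensionless)


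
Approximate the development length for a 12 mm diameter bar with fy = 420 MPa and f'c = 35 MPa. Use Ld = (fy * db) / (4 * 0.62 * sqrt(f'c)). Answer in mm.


Ld = (fy * db) / (4 * 0.62 * sqrt(f'c))
= (420 * 12) / (4 * 0.62 * sqrt(35))
= 5040 / 14.6719
= 343.51 mm

343.51 mm


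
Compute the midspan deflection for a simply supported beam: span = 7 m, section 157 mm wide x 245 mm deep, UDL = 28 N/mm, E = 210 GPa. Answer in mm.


I = 157 * 245^3 / 12 = 192405135.42 mm^4
L = 7000.0 mm, w = 28 N/mm, E = 210000.0 MPa
delta = 5 * w * L^4 / (384 * E * I)
= 5 * 28 * 7000.0^4 / (384 * 210000.0 * 192405135.42)
= 21.6647 mm

21.6647 mm


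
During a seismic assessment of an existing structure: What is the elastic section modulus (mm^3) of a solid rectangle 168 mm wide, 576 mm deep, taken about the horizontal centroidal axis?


S = b * h^2 / 6
= 168 * 576^2 / 6
= 168 * 331776 / 6
= 9289728.0 mm^3

9289728.0 mm^3


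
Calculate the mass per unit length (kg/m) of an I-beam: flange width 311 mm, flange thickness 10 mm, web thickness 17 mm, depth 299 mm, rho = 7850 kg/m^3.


A_flanges = 2 * 311 * 10 = 6220 mm^2
A_web = (299 - 2 * 10) * 17 = 4743 mm^2
A_total = 6220 + 4743 = 10963 mm^2 = 0.010963 m^2
Weight = rho * A = 7850 * 0.010963 = 86.0596 kg/m

86.0596 kg/m


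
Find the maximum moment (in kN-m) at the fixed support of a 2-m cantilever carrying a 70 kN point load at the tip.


For a cantilever with a point load at the free end:
M_max = P * L = 70 * 2 = 140 kN-m

140 kN-m


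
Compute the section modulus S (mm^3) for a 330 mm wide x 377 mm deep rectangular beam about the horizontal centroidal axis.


S = b * h^2 / 6
= 330 * 377^2 / 6
= 330 * 142129 / 6
= 7817095.0 mm^3

7817095.0 mm^3


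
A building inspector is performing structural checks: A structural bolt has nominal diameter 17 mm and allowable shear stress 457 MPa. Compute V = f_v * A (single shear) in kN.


A = pi * d^2 / 4 = pi * 17^2 / 4 = 226.9801 mm^2
V = f_v * A / 1000 = 457 * 226.9801 / 1000
= 103.7299 kN

103.7299 kN


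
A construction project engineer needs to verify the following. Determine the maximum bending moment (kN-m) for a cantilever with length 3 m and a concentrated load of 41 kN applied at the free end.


For a cantilever with a point load at the free end:
M_max = P * L = 41 * 3 = 123 kN-m

123 kN-m


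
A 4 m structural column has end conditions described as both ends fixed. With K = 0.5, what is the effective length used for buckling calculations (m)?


L_eff = K * L
= 0.5 * 4
= 2.0 m

2.0 m


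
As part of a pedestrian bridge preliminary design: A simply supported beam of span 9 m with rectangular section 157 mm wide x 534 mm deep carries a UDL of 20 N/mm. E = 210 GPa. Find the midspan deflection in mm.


I = 157 * 534^3 / 12 = 1992242394.0 mm^4
L = 9000.0 mm, w = 20 N/mm, E = 210000.0 MPa
delta = 5 * w * L^4 / (384 * E * I)
= 5 * 20 * 9000.0^4 / (384 * 210000.0 * 1992242394.0)
= 4.0839 mm

4.0839 mm


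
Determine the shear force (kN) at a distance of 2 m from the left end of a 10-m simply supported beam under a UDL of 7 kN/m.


R_A = w * L / 2 = 7 * 10 / 2 = 35.0 kN
V(x) = R_A - w * x = 35.0 - 7 * 2
= 21.0 kN

21.0 kN


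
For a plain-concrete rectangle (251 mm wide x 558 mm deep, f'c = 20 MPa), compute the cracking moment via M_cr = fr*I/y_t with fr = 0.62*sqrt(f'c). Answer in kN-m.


fr = 0.62 * sqrt(20) = 0.62 * 4.4721 = 2.7727 MPa
I = 251 * 558^3 / 12 = 3634084926.0 mm^4
y_t = 279.0 mm
M_cr = fr * I / y_t = 2.7727 * 3634084926.0 / 279.0 N-mm
= 36.1158 kN-m

36.1158 kN-m


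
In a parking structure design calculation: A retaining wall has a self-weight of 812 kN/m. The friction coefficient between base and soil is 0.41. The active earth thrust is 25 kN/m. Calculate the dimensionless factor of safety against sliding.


Resisting force = mu * W = 0.41 * 812 = 332.92 kN/m
FOS = Resisting / Driving = 332.92 / 25
= 13.3168 (dimensionless)

13.3168 (dimensionless)


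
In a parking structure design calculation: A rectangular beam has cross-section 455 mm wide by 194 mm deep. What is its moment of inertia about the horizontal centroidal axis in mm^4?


I = b * h^3 / 12
= 455 * 194^3 / 12
= 455 * 7301384 / 12
= 276844143.33 mm^4

276844143.33 mm^4


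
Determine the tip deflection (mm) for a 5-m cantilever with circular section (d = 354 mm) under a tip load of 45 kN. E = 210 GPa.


I = pi * d^4 / 64 = pi * 354^4 / 64 = 770873199.04 mm^4
L = 5000.0 mm, P = 45000.0 N, E = 210000.0 MPa
delta = P * L^3 / (3 * E * I)
= 45000.0 * 5000.0^3 / (3 * 210000.0 * 770873199.04)
= 11.5824 mm

11.5824 mm


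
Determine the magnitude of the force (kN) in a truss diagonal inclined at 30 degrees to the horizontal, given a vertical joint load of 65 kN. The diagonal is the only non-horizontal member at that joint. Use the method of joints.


At the joint, only the diagonal has a vertical component, so vertical equilibrium gives:
F * sin(30) = 65
F = 65 / sin(30)
= 65 / 0.5
= 130.0 kN

130.0 kN


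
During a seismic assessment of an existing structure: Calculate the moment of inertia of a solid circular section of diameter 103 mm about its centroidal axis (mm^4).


r = d / 2 = 103 / 2 = 51.5 mm
I = pi * r^4 / 4 = pi * 51.5^4 / 4
= 5524828.45 mm^4

5524828.45 mm^4


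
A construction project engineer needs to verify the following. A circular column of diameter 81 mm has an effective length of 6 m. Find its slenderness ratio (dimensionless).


Radius of gyration r = d / 4 = 81 / 4 = 20.25 mm
L_eff = 6000.0 mm
Slenderness ratio = L / r = 6000.0 / 20.25 = 296.3 (dimensionless)

296.3 (dimensionless)


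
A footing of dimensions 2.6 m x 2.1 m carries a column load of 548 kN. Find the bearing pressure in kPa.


A = 2.6 * 2.1 = 5.46 m^2
q = P / A = 548 / 5.46
= 100.3663 kPa

100.3663 kPa


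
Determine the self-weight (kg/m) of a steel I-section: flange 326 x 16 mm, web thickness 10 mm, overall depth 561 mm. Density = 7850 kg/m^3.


A_flanges = 2 * 326 * 16 = 10432 mm^2
A_web = (561 - 2 * 16) * 10 = 5290 mm^2
A_total = 10432 + 5290 = 15722 mm^2 = 0.015722 m^2
Weight = rho * A = 7850 * 0.015722 = 123.4177 kg/m

123.4177 kg/m


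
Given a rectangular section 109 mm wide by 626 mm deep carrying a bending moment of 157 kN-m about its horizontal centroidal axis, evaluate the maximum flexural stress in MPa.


I = b * h^3 / 12 = 109 * 626^3 / 12 = 2228272248.67 mm^4
y = h / 2 = 626 / 2 = 313.0 mm
M = 157 kN-m = 157000000.0 N-mm
sigma = M * y / I = 157000000.0 * 313.0 / 2228272248.67
= 22.05 MPa

22.05 MPa


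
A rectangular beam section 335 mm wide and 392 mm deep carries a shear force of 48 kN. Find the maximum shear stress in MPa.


A = b * h = 335 * 392 = 131320 mm^2
V = 48 kN = 48000.0 N
tau_max = 1.5 * V / A = 1.5 * 48000.0 / 131320
= 0.5483 MPa

0.5483 MPa


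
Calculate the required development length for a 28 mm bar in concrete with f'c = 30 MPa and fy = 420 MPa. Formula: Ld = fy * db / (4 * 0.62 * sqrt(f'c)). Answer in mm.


Ld = (fy * db) / (4 * 0.62 * sqrt(f'c))
= (420 * 28) / (4 * 0.62 * sqrt(30))
= 11760 / 13.5835
= 865.76 mm

865.76 mm


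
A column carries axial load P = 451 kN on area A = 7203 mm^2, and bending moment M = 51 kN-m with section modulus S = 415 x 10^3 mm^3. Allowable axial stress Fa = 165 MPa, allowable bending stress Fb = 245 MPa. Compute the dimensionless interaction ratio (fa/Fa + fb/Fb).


f_a = P / A = 451000.0 / 7203 = 62.6128 MPa
f_b = M / S = 51000000.0 / 415000.0 = 122.8916 MPa
Ratio = f_a / Fa + f_b / Fb
= 62.6128 / 165 + 122.8916 / 245
= 0.8811 (dimensionless)

0.8811 (dimensionless)


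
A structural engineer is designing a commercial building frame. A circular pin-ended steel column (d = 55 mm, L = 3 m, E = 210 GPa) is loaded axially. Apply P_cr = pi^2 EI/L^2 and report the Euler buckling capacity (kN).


I = pi * d^4 / 64 = 449180.25 mm^4
L = 3000.0 mm
P_cr = pi^2 * E * I / L^2
= 9.8696 * 210000.0 * 449180.25 / 3000.0^2
= 103442.07 N = 103.4421 kN

103.4421 kN


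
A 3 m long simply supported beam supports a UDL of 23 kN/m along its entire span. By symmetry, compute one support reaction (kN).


Total load = w * L = 23 * 3 = 69 kN
By symmetry, each reaction R = total / 2 = 69 / 2 = 34.5 kN

34.5 kN


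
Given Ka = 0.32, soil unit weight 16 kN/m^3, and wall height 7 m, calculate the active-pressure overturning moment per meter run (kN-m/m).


Pa = 0.5 * Ka * gamma * H^2
= 0.5 * 0.32 * 16 * 7^2
= 125.44 kN/m
Arm = H / 3 = 7 / 3 = 2.3333 m
Mo = Pa * arm = Pa * H / 3 = 125.44 * 7 / 3 = 292.6933 kN-m/m

292.6933 kN-m/m


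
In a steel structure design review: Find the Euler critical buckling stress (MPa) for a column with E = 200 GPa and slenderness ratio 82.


sigma_cr = pi^2 * E / lambda^2
= 9.8696 * 200000.0 / 82^2
= 9.8696 * 200000.0 / 6724
= 293.5635 MPa

293.5635 MPa


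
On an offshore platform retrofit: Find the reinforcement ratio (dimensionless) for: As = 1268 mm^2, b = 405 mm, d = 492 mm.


rho = As / (b * d)
= 1268 / (405 * 492)
= 1268 / 199260
= 0.006364 (dimensionless)

0.006364 (dimensionless)


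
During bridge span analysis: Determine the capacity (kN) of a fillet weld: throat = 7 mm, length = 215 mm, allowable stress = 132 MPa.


Strength = throat * length * allowable stress
= 7 * 215 * 132 N
= 198660 N
= 198.66 kN

198.66 kN


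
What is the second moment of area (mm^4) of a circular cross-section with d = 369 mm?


r = d / 2 = 369 / 2 = 184.5 mm
I = pi * r^4 / 4 = pi * 184.5^4 / 4
= 910071184.05 mm^4

910071184.05 mm^4


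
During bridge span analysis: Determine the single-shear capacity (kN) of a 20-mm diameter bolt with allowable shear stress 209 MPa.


A = pi * d^2 / 4 = pi * 20^2 / 4 = 314.1593 mm^2
V = f_v * A / 1000 = 209 * 314.1593 / 1000
= 65.6593 kN

65.6593 kN


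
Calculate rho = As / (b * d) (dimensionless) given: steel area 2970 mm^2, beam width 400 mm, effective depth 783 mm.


rho = As / (b * d)
= 2970 / (400 * 783)
= 2970 / 313200
= 0.009483 (dimensionless)

0.009483 (dimensionless)


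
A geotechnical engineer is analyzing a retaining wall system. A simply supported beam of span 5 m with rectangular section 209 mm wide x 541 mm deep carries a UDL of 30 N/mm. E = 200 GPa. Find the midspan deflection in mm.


I = 209 * 541^3 / 12 = 2757762332.42 mm^4
L = 5000.0 mm, w = 30 N/mm, E = 200000.0 MPa
delta = 5 * w * L^4 / (384 * E * I)
= 5 * 30 * 5000.0^4 / (384 * 200000.0 * 2757762332.42)
= 0.4426 mm

0.4426 mm


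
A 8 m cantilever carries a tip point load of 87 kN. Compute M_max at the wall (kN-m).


For a cantilever with a point load at the free end:
M_max = P * L = 87 * 8 = 696 kN-m

696 kN-m


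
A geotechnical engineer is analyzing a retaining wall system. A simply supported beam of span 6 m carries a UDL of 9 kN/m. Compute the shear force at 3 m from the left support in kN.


R_A = w * L / 2 = 9 * 6 / 2 = 27.0 kN
V(x) = R_A - w * x = 27.0 - 9 * 3
= 0.0 kN

0.0 kN


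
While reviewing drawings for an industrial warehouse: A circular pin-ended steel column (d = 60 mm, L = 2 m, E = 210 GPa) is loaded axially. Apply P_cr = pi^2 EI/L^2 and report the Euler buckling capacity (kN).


I = pi * d^4 / 64 = 636172.51 mm^4
L = 2000.0 mm
P_cr = pi^2 * E * I / L^2
= 9.8696 * 210000.0 * 636172.51 / 2000.0^2
= 329635.48 N = 329.6355 kN

329.6355 kN


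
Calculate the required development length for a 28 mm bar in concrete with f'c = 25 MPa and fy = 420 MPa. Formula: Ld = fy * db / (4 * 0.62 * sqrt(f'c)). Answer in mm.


Ld = (fy * db) / (4 * 0.62 * sqrt(f'c))
= (420 * 28) / (4 * 0.62 * sqrt(25))
= 11760 / 12.4
= 948.39 mm

948.39 mm


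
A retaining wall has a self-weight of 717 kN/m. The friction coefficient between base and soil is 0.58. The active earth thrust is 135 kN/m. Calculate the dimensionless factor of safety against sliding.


Resisting force = mu * W = 0.58 * 717 = 415.86 kN/m
FOS = Resisting / Driving = 415.86 / 135
= 3.0804 (dimensionless)

3.0804 (dimensionless)


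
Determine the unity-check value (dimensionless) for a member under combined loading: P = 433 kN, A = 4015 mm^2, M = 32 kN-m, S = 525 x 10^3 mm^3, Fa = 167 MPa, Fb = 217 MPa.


f_a = P / A = 433000.0 / 4015 = 107.8456 MPa
f_b = M / S = 32000000.0 / 525000.0 = 60.9524 MPa
Ratio = f_a / Fa + f_b / Fb
= 107.8456 / 167 + 60.9524 / 217
= 0.9267 (dimensionless)

0.9267 (dimensionless)


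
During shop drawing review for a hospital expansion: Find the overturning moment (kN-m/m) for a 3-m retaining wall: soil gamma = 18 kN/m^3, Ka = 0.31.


Pa = 0.5 * Ka * gamma * H^2
= 0.5 * 0.31 * 18 * 3^2
= 25.11 kN/m
Arm = H / 3 = 3 / 3 = 1.0 m
Mo = Pa * arm = Pa * H / 3 = 25.11 * 3 / 3 = 25.11 kN-m/m

25.11 kN-m/m


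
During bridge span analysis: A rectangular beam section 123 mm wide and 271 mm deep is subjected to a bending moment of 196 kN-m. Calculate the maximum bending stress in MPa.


I = b * h^3 / 12 = 123 * 271^3 / 12 = 204000737.75 mm^4
y = h / 2 = 271 / 2 = 135.5 mm
M = 196 kN-m = 196000000.0 N-mm
sigma = M * y / I = 196000000.0 * 135.5 / 204000737.75
= 130.19 MPa

130.19 MPa


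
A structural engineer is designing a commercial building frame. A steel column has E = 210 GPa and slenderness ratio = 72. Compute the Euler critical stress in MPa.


sigma_cr = pi^2 * E / lambda^2
= 9.8696 * 210000.0 / 72^2
= 9.8696 * 210000.0 / 5184
= 399.8104 MPa

399.8104 MPa


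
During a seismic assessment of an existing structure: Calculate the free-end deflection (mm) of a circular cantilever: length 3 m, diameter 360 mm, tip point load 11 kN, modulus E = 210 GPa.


I = pi * d^4 / 64 = pi * 360^4 / 64 = 824479576.01 mm^4
L = 3000.0 mm, P = 11000.0 N, E = 210000.0 MPa
delta = P * L^3 / (3 * E * I)
= 11000.0 * 3000.0^3 / (3 * 210000.0 * 824479576.01)
= 0.5718 mm

0.5718 mm


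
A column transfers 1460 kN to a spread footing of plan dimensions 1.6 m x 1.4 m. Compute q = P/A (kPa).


A = 1.6 * 1.4 = 2.24 m^2
q = P / A = 1460 / 2.24
= 651.7857 kPa

651.7857 kPa


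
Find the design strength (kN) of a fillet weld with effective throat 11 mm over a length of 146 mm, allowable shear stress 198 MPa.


Strength = throat * length * allowable stress
= 11 * 146 * 198 N
= 317988 N
= 317.99 kN

317.99 kN


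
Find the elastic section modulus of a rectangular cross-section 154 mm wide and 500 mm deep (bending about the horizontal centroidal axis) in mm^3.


S = b * h^2 / 6
= 154 * 500^2 / 6
= 154 * 250000 / 6
= 6416666.67 mm^3

6416666.67 mm^3


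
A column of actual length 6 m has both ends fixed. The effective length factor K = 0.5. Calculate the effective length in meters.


L_eff = K * L
= 0.5 * 6
= 3.0 m

3.0 m


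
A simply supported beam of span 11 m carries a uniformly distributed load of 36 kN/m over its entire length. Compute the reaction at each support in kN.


Total load = w * L = 36 * 11 = 396 kN
By symmetry, each reaction R = total / 2 = 396 / 2 = 198.0 kN

198.0 kN


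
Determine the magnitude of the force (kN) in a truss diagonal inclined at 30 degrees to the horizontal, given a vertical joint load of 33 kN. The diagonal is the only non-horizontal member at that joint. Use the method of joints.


At the joint, only the diagonal has a vertical component, so vertical equilibrium gives:
F * sin(30) = 33
F = 33 / sin(30)
= 33 / 0.5
= 66.0 kN

66.0 kN


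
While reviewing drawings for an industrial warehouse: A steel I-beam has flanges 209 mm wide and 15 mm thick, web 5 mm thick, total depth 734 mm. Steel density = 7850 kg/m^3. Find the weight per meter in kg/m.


A_flanges = 2 * 209 * 15 = 6270 mm^2
A_web = (734 - 2 * 15) * 5 = 3520 mm^2
A_total = 6270 + 3520 = 9790 mm^2 = 0.009790 m^2
Weight = rho * A = 7850 * 0.009790 = 76.8515 kg/m

76.8515 kg/m


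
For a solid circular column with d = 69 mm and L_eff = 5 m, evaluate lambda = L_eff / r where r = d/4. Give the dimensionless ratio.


Radius of gyration r = d / 4 = 69 / 4 = 17.25 mm
L_eff = 5000.0 mm
Slenderness ratio = L / r = 5000.0 / 17.25 = 289.86 (dimensionless)

289.86 (dimensionless)


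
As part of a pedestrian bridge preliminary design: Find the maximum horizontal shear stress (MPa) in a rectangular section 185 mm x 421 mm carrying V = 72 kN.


A = b * h = 185 * 421 = 77885 mm^2
V = 72 kN = 72000.0 N
tau_max = 1.5 * V / A = 1.5 * 72000.0 / 77885
= 1.3867 MPa

1.3867 MPa


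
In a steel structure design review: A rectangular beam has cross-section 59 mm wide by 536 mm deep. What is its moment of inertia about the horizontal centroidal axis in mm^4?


I = b * h^3 / 12
= 59 * 536^3 / 12
= 59 * 153990656 / 12
= 757120725.33 mm^4

757120725.33 mm^4


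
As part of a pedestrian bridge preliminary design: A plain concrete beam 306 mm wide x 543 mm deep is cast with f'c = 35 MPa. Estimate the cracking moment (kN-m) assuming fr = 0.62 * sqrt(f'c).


fr = 0.62 * sqrt(35) = 0.62 * 5.9161 = 3.668 MPa
I = 306 * 543^3 / 12 = 4082626678.5 mm^4
y_t = 271.5 mm
M_cr = fr * I / y_t = 3.668 * 4082626678.5 / 271.5 N-mm
= 55.1564 kN-m

55.1564 kN-m


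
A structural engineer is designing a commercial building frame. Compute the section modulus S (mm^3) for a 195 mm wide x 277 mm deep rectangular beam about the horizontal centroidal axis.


S = b * h^2 / 6
= 195 * 277^2 / 6
= 195 * 76729 / 6
= 2493692.5 mm^3

2493692.5 mm^3


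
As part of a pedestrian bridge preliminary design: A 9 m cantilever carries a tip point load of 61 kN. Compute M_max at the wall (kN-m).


For a cantilever with a point load at the free end:
M_max = P * L = 61 * 9 = 549 kN-m

549 kN-m


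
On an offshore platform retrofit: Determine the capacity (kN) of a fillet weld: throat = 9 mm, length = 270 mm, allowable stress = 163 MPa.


Strength = throat * length * allowable stress
= 9 * 270 * 163 N
= 396090 N
= 396.09 kN

396.09 kN


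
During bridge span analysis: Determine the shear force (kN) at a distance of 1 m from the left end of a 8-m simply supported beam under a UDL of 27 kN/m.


R_A = w * L / 2 = 27 * 8 / 2 = 108.0 kN
V(x) = R_A - w * x = 108.0 - 27 * 1
= 81.0 kN

81.0 kN


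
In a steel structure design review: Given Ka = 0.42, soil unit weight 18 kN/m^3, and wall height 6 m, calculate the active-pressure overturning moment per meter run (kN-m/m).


Pa = 0.5 * Ka * gamma * H^2
= 0.5 * 0.42 * 18 * 6^2
= 136.08 kN/m
Arm = H / 3 = 6 / 3 = 2.0 m
Mo = Pa * arm = Pa * H / 3 = 136.08 * 6 / 3 = 272.16 kN-m/m

272.16 kN-m/m


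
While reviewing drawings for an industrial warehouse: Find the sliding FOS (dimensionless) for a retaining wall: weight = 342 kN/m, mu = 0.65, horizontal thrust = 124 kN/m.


Resisting force = mu * W = 0.65 * 342 = 222.3 kN/m
FOS = Resisting / Driving = 222.3 / 124
= 1.7927 (dimensionless)

1.7927 (dimensionless)


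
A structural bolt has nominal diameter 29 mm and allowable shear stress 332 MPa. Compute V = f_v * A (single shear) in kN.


A = pi * d^2 / 4 = pi * 29^2 / 4 = 660.5199 mm^2
V = f_v * A / 1000 = 332 * 660.5199 / 1000
= 219.2926 kN

219.2926 kN


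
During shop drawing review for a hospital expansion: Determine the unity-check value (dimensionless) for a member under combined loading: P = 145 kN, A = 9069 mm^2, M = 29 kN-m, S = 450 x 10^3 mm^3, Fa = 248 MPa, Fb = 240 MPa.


f_a = P / A = 145000.0 / 9069 = 15.9885 MPa
f_b = M / S = 29000000.0 / 450000.0 = 64.4444 MPa
Ratio = f_a / Fa + f_b / Fb
= 15.9885 / 248 + 64.4444 / 240
= 0.333 (dimensionless)

0.333 (dimensionless)


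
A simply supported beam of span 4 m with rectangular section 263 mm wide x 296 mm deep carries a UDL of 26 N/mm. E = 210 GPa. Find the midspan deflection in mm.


I = 263 * 296^3 / 12 = 568394197.33 mm^4
L = 4000.0 mm, w = 26 N/mm, E = 210000.0 MPa
delta = 5 * w * L^4 / (384 * E * I)
= 5 * 26 * 4000.0^4 / (384 * 210000.0 * 568394197.33)
= 0.7261 mm

0.7261 mm


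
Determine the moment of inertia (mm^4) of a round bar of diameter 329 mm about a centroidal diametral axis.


r = d / 2 = 329 / 2 = 164.5 mm
I = pi * r^4 / 4 = pi * 164.5^4 / 4
= 575113405.09 mm^4

575113405.09 mm^4


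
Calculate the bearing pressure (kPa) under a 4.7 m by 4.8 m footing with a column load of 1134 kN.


A = 4.7 * 4.8 = 22.56 m^2
q = P / A = 1134 / 22.56
= 50.266 kPa

50.266 kPa


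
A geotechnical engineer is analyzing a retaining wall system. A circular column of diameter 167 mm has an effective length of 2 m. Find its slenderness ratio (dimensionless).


Radius of gyration r = d / 4 = 167 / 4 = 41.75 mm
L_eff = 2000.0 mm
Slenderness ratio = L / r = 2000.0 / 41.75 = 47.9 (dimensionless)

47.9 (dimensionless)


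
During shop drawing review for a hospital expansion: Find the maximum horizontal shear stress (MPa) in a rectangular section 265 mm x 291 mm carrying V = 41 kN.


A = b * h = 265 * 291 = 77115 mm^2
V = 41 kN = 41000.0 N
tau_max = 1.5 * V / A = 1.5 * 41000.0 / 77115
= 0.7975 MPa

0.7975 MPa


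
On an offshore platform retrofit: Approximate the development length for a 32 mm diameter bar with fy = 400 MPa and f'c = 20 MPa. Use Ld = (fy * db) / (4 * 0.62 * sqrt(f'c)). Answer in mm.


Ld = (fy * db) / (4 * 0.62 * sqrt(f'c))
= (400 * 32) / (4 * 0.62 * sqrt(20))
= 12800 / 11.0909
= 1154.1 mm

1154.1 mm


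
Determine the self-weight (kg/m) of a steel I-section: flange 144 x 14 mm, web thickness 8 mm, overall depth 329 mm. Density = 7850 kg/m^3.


A_flanges = 2 * 144 * 14 = 4032 mm^2
A_web = (329 - 2 * 14) * 8 = 2408 mm^2
A_total = 4032 + 2408 = 6440 mm^2 = 0.006440 m^2
Weight = rho * A = 7850 * 0.006440 = 50.554 kg/m

50.554 kg/m


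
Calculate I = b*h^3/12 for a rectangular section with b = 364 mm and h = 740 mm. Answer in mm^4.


I = b * h^3 / 12
= 364 * 740^3 / 12
= 364 * 405224000 / 12
= 12291794666.67 mm^4

12291794666.67 mm^4


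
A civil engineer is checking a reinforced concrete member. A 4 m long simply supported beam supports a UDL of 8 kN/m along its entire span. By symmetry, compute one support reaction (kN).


Total load = w * L = 8 * 4 = 32 kN
By symmetry, each reaction R = total / 2 = 32 / 2 = 16.0 kN

16.0 kN


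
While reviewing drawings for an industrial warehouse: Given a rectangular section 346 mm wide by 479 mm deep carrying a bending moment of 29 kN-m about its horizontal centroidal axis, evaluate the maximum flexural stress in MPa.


I = b * h^3 / 12 = 346 * 479^3 / 12 = 3168847891.17 mm^4
y = h / 2 = 479 / 2 = 239.5 mm
M = 29 kN-m = 29000000.0 N-mm
sigma = M * y / I = 29000000.0 * 239.5 / 3168847891.17
= 2.19 MPa

2.19 MPa


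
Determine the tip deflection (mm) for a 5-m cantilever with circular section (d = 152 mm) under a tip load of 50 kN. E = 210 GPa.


I = pi * d^4 / 64 = pi * 152^4 / 64 = 26202591.76 mm^4
L = 5000.0 mm, P = 50000.0 N, E = 210000.0 MPa
delta = P * L^3 / (3 * E * I)
= 50000.0 * 5000.0^3 / (3 * 210000.0 * 26202591.76)
= 378.6127 mm

378.6127 mm


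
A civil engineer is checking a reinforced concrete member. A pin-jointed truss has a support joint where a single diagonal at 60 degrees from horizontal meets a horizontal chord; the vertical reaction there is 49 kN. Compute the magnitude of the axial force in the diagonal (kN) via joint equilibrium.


At the joint, only the diagonal has a vertical component, so vertical equilibrium gives:
F * sin(60) = 49
F = 49 / sin(60)
= 49 / 0.866025
= 56.58 kN

56.58 kN


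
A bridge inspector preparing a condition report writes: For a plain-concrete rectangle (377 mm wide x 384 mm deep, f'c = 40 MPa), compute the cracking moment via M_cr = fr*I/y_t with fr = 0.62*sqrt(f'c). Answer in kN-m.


fr = 0.62 * sqrt(40) = 0.62 * 6.3246 = 3.9212 MPa
I = 377 * 384^3 / 12 = 1778909184.0 mm^4
y_t = 192.0 mm
M_cr = fr * I / y_t = 3.9212 * 1778909184.0 / 192.0 N-mm
= 36.3307 kN-m

36.3307 kN-m


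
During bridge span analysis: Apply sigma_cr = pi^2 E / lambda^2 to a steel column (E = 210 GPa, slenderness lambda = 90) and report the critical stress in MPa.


sigma_cr = pi^2 * E / lambda^2
= 9.8696 * 210000.0 / 90^2
= 9.8696 * 210000.0 / 8100
= 255.8786 MPa

255.8786 MPa


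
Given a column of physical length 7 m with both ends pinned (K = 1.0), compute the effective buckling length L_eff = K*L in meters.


L_eff = K * L
= 1.0 * 7
= 7.0 m

7.0 m


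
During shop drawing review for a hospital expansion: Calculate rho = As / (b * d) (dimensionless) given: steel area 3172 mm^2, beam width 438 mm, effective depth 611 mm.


rho = As / (b * d)
= 3172 / (438 * 611)
= 3172 / 267618
= 0.011853 (dimensionless)

0.011853 (dimensionless)


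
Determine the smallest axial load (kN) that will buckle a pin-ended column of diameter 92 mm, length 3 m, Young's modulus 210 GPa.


I = pi * d^4 / 64 = 3516585.72 mm^4
L = 3000.0 mm
P_cr = pi^2 * E * I / L^2
= 9.8696 * 210000.0 * 3516585.72 / 3000.0^2
= 809837.23 N = 809.8372 kN

809.8372 kN


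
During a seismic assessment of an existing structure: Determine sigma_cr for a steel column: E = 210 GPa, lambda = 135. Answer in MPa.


sigma_cr = pi^2 * E / lambda^2
= 9.8696 * 210000.0 / 135^2
= 9.8696 * 210000.0 / 18225
= 113.7238 MPa

113.7238 MPa


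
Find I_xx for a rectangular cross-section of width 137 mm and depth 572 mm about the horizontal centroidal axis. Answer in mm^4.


I = b * h^3 / 12
= 137 * 572^3 / 12
= 137 * 187149248 / 12
= 2136620581.33 mm^4

2136620581.33 mm^4


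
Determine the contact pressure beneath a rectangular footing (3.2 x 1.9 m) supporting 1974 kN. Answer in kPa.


A = 3.2 * 1.9 = 6.08 m^2
q = P / A = 1974 / 6.08
= 324.6711 kPa

324.6711 kPa


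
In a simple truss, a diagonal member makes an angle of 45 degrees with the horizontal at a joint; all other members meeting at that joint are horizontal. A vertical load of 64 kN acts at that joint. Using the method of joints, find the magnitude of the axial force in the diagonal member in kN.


At the joint, only the diagonal has a vertical component, so vertical equilibrium gives:
F * sin(45) = 64
F = 64 / sin(45)
= 64 / 0.707107
= 90.51 kN

90.51 kN


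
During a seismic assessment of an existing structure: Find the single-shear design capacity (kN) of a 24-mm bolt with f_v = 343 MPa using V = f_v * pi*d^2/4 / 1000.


A = pi * d^2 / 4 = pi * 24^2 / 4 = 452.3893 mm^2
V = f_v * A / 1000 = 343 * 452.3893 / 1000
= 155.1695 kN

155.1695 kN


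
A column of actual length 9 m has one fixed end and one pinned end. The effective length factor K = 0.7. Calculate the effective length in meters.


L_eff = K * L
= 0.7 * 9
= 6.3 m

6.3 m


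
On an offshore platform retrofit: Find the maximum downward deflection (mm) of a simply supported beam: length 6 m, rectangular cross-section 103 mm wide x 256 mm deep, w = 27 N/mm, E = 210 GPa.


I = 103 * 256^3 / 12 = 144004437.33 mm^4
L = 6000.0 mm, w = 27 N/mm, E = 210000.0 MPa
delta = 5 * w * L^4 / (384 * E * I)
= 5 * 27 * 6000.0^4 / (384 * 210000.0 * 144004437.33)
= 15.0665 mm

15.0665 mm


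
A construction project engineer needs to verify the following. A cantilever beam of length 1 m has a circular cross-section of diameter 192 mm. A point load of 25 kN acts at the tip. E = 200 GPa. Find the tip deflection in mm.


I = pi * d^4 / 64 = pi * 192^4 / 64 = 66707522.83 mm^4
L = 1000.0 mm, P = 25000.0 N, E = 200000.0 MPa
delta = P * L^3 / (3 * E * I)
= 25000.0 * 1000.0^3 / (3 * 200000.0 * 66707522.83)
= 0.6246 mm

0.6246 mm


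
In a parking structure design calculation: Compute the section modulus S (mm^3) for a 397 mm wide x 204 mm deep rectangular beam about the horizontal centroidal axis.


S = b * h^2 / 6
= 397 * 204^2 / 6
= 397 * 41616 / 6
= 2753592.0 mm^3

2753592.0 mm^3


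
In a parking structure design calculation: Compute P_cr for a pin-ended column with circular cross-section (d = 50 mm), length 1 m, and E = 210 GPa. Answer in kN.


I = pi * d^4 / 64 = 306796.16 mm^4
L = 1000.0 mm
P_cr = pi^2 * E * I / L^2
= 9.8696 * 210000.0 * 306796.16 / 1000.0^2
= 635870.91 N = 635.8709 kN

635.8709 kN


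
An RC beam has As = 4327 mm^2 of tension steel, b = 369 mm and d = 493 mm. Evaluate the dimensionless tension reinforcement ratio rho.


rho = As / (b * d)
= 4327 / (369 * 493)
= 4327 / 181917
= 0.023786 (dimensionless)

0.023786 (dimensionless)


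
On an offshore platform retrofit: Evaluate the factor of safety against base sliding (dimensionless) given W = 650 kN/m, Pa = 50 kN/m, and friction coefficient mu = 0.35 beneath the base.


Resisting force = mu * W = 0.35 * 650 = 227.5 kN/m
FOS = Resisting / Driving = 227.5 / 50
= 4.55 (dimensionless)

4.55 (dimensionless)


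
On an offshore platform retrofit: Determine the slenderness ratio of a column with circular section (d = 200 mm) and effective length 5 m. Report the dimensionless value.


Radius of gyration r = d / 4 = 200 / 4 = 50.0 mm
L_eff = 5000.0 mm
Slenderness ratio = L / r = 5000.0 / 50.0 = 100.0 (dimensionless)

100.0 (dimensionless)


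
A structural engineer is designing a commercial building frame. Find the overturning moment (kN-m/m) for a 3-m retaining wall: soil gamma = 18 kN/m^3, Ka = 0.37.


Pa = 0.5 * Ka * gamma * H^2
= 0.5 * 0.37 * 18 * 3^2
= 29.97 kN/m
Arm = H / 3 = 3 / 3 = 1.0 m
Mo = Pa * arm = Pa * H / 3 = 29.97 * 3 / 3 = 29.97 kN-m/m

29.97 kN-m/m


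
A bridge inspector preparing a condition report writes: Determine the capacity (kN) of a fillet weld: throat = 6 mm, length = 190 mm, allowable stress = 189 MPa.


Strength = throat * length * allowable stress
= 6 * 190 * 189 N
= 215460 N
= 215.46 kN

215.46 kN


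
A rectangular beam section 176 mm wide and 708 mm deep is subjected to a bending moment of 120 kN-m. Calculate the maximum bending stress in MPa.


I = b * h^3 / 12 = 176 * 708^3 / 12 = 5205125376.0 mm^4
y = h / 2 = 708 / 2 = 354.0 mm
M = 120 kN-m = 120000000.0 N-mm
sigma = M * y / I = 120000000.0 * 354.0 / 5205125376.0
= 8.16 MPa

8.16 MPa


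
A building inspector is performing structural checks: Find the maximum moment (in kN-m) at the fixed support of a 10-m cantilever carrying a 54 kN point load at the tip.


For a cantilever with a point load at the free end:
M_max = P * L = 54 * 10 = 540 kN-m

540 kN-m


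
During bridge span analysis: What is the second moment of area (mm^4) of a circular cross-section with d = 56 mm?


r = d / 2 = 56 / 2 = 28.0 mm
I = pi * r^4 / 4 = pi * 28.0^4 / 4
= 482749.69 mm^4

482749.69 mm^4


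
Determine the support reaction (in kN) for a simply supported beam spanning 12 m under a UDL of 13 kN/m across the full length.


Total load = w * L = 13 * 12 = 156 kN
By symmetry, each reaction R = total / 2 = 156 / 2 = 78.0 kN

78.0 kN


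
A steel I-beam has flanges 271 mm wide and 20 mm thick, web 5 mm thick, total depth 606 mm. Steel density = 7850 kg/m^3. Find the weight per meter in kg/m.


A_flanges = 2 * 271 * 20 = 10840 mm^2
A_web = (606 - 2 * 20) * 5 = 2830 mm^2
A_total = 10840 + 2830 = 13670 mm^2 = 0.013670 m^2
Weight = rho * A = 7850 * 0.013670 = 107.3095 kg/m

107.3095 kg/m


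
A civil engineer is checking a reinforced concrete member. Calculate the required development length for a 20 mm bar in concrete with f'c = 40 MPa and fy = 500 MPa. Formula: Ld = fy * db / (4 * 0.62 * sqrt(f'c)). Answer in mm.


Ld = (fy * db) / (4 * 0.62 * sqrt(f'c))
= (500 * 20) / (4 * 0.62 * sqrt(40))
= 10000 / 15.6849
= 637.56 mm

637.56 mm


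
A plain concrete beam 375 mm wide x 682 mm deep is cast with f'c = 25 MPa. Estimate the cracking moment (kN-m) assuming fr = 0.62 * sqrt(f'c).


fr = 0.62 * sqrt(25) = 0.62 * 5.0 = 3.1 MPa
I = 375 * 682^3 / 12 = 9912955250.0 mm^4
y_t = 341.0 mm
M_cr = fr * I / y_t = 3.1 * 9912955250.0 / 341.0 N-mm
= 90.1178 kN-m

90.1178 kN-m


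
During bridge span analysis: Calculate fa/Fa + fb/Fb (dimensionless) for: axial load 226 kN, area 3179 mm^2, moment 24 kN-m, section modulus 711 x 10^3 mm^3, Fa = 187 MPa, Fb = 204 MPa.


f_a = P / A = 226000.0 / 3179 = 71.0915 MPa
f_b = M / S = 24000000.0 / 711000.0 = 33.7553 MPa
Ratio = f_a / Fa + f_b / Fb
= 71.0915 / 187 + 33.7553 / 204
= 0.5456 (dimensionless)

0.5456 (dimensionless)


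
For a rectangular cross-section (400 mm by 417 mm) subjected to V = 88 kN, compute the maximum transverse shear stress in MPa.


A = b * h = 400 * 417 = 166800 mm^2
V = 88 kN = 88000.0 N
tau_max = 1.5 * V / A = 1.5 * 88000.0 / 166800
= 0.7914 MPa

0.7914 MPa


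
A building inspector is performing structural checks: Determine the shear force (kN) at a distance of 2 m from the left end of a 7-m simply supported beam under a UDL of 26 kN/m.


R_A = w * L / 2 = 26 * 7 / 2 = 91.0 kN
V(x) = R_A - w * x = 91.0 - 26 * 2
= 39.0 kN

39.0 kN


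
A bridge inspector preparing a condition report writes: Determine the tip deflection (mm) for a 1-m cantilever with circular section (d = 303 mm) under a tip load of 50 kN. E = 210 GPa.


I = pi * d^4 / 64 = pi * 303^4 / 64 = 413752292.13 mm^4
L = 1000.0 mm, P = 50000.0 N, E = 210000.0 MPa
delta = P * L^3 / (3 * E * I)
= 50000.0 * 1000.0^3 / (3 * 210000.0 * 413752292.13)
= 0.1918 mm

0.1918 mm


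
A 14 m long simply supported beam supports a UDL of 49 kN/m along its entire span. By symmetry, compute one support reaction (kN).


Total load = w * L = 49 * 14 = 686 kN
By symmetry, each reaction R = total / 2 = 686 / 2 = 343.0 kN

343.0 kN


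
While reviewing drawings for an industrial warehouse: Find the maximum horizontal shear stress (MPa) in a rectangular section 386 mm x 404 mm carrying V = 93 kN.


A = b * h = 386 * 404 = 155944 mm^2
V = 93 kN = 93000.0 N
tau_max = 1.5 * V / A = 1.5 * 93000.0 / 155944
= 0.8946 MPa

0.8946 MPa


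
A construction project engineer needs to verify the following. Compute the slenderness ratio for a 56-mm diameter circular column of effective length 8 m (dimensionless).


Radius of gyration r = d / 4 = 56 / 4 = 14.0 mm
L_eff = 8000.0 mm
Slenderness ratio = L / r = 8000.0 / 14.0 = 571.43 (dimensionless)

571.43 (dimensionless)


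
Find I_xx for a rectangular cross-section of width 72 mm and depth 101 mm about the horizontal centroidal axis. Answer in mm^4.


I = b * h^3 / 12
= 72 * 101^3 / 12
= 72 * 1030301 / 12
= 6181806.0 mm^4

6181806.0 mm^4


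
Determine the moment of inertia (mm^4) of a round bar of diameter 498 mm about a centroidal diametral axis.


r = d / 2 = 498 / 2 = 249.0 mm
I = pi * r^4 / 4 = pi * 249.0^4 / 4
= 3019167930.26 mm^4

3019167930.26 mm^4


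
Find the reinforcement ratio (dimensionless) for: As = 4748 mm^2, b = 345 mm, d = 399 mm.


rho = As / (b * d)
= 4748 / (345 * 399)
= 4748 / 137655
= 0.034492 (dimensionless)

0.034492 (dimensionless)


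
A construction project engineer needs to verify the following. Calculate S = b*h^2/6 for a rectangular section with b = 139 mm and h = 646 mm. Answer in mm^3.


S = b * h^2 / 6
= 139 * 646^2 / 6
= 139 * 417316 / 6
= 9667820.67 mm^3

9667820.67 mm^3


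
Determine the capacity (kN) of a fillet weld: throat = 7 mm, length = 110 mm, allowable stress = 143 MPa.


Strength = throat * length * allowable stress
= 7 * 110 * 143 N
= 110110 N
= 110.11 kN

110.11 kN


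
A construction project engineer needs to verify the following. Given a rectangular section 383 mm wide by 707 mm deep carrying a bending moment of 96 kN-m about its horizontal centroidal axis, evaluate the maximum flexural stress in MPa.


I = b * h^3 / 12 = 383 * 707^3 / 12 = 11279134339.08 mm^4
y = h / 2 = 707 / 2 = 353.5 mm
M = 96 kN-m = 96000000.0 N-mm
sigma = M * y / I = 96000000.0 * 353.5 / 11279134339.08
= 3.01 MPa

3.01 MPa


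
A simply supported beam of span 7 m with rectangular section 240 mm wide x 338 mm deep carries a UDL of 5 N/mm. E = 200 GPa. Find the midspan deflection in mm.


I = 240 * 338^3 / 12 = 772289440.0 mm^4
L = 7000.0 mm, w = 5 N/mm, E = 200000.0 MPa
delta = 5 * w * L^4 / (384 * E * I)
= 5 * 5 * 7000.0^4 / (384 * 200000.0 * 772289440.0)
= 1.012 mm

1.012 mm


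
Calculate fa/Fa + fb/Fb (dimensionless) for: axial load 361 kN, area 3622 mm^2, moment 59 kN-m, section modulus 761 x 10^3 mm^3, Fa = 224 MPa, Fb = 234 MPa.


f_a = P / A = 361000.0 / 3622 = 99.6687 MPa
f_b = M / S = 59000000.0 / 761000.0 = 77.5296 MPa
Ratio = f_a / Fa + f_b / Fb
= 99.6687 / 224 + 77.5296 / 234
= 0.7763 (dimensionless)

0.7763 (dimensionless)
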